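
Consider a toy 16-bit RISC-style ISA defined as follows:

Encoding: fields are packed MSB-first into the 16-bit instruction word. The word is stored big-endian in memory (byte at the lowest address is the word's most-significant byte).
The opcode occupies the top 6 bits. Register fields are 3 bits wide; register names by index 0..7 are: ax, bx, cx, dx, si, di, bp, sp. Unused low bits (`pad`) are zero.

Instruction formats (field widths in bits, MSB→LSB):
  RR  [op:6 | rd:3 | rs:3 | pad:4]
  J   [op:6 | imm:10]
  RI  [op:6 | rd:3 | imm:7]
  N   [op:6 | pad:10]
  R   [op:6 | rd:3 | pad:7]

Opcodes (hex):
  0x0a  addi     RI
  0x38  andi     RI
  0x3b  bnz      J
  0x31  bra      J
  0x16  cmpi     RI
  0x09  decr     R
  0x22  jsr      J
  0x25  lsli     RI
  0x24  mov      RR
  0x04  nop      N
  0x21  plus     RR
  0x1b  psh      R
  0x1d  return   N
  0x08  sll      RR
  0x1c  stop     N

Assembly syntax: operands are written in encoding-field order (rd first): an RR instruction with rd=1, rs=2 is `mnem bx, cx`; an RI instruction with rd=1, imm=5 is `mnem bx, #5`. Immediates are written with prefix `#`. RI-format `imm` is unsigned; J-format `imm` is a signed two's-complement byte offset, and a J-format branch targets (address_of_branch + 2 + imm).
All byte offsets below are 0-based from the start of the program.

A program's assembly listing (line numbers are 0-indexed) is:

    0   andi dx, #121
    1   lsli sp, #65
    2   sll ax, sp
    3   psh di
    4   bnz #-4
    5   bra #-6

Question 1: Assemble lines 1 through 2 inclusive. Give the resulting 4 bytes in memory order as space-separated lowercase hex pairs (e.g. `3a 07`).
L1: lsli op=0x25:6|rd=7:3|imm=65:7 ⇒ 0x97c1 ⇒ big 97 c1
L2: sll op=0x8:6|rd=0:3|rs=7:3|pad=0:4 ⇒ 0x2070 ⇒ big 20 70

97 c1 20 70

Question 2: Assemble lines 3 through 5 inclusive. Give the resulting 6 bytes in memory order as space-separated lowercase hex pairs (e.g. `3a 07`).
6e 80 ef fc c7 fa

L3: psh op=0x1b:6|rd=5:3|pad=0:7 ⇒ 0x6e80 ⇒ big 6e 80
L4: bnz op=0x3b:6|imm=-4:10 ⇒ 0xeffc ⇒ big ef fc
L5: bra op=0x31:6|imm=-6:10 ⇒ 0xc7fa ⇒ big c7 fa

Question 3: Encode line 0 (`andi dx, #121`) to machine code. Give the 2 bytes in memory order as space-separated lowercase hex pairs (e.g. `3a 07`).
0. andi fields op=0x38:6|rd=3:3|imm=121:7 → word e1f9h → e1 f9

e1 f9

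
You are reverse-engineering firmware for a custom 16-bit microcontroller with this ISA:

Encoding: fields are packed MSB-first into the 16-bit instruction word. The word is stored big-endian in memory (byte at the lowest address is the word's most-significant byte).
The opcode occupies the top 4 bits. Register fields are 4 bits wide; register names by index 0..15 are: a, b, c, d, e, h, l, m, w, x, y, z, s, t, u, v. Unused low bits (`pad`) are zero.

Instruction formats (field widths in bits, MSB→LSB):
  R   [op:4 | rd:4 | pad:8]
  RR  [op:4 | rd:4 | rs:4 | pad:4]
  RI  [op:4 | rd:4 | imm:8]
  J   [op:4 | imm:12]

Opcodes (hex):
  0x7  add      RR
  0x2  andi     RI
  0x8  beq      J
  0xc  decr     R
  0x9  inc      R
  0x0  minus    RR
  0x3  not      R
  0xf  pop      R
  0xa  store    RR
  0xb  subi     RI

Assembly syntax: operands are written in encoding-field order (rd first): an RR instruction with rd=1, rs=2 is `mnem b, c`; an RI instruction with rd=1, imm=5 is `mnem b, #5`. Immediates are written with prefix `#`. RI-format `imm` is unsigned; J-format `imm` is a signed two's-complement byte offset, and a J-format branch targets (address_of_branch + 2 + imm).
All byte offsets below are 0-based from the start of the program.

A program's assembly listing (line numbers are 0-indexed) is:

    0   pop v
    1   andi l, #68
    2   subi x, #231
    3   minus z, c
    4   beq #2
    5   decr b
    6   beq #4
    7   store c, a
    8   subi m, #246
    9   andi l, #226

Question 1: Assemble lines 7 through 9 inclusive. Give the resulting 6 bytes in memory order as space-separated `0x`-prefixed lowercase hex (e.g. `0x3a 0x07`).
line 7 (store): pack op=0xa:4|rd=2:4|rs=0:4|pad=0:4 = 0xa200; big→ a2 00
line 8 (subi): pack op=0xb:4|rd=7:4|imm=246:8 = 0xb7f6; big→ b7 f6
line 9 (andi): pack op=0x2:4|rd=6:4|imm=226:8 = 0x26e2; big→ 26 e2

0xa2 0x00 0xb7 0xf6 0x26 0xe2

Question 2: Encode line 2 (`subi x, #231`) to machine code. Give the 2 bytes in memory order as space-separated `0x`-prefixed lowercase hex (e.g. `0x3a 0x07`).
2. subi fields op=0xb:4|rd=9:4|imm=231:8 → word b9e7h → b9 e7

0xb9 0xe7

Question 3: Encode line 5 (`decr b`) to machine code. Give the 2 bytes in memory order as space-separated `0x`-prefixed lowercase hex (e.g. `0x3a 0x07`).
line 5 (decr): pack op=0xc:4|rd=1:4|pad=0:8 = 0xc100; big→ c1 00

0xc1 0x00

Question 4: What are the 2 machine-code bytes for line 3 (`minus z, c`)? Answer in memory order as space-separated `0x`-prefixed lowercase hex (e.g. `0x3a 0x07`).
L3: minus op=0x0:4|rd=11:4|rs=2:4|pad=0:4 ⇒ 0x0b20 ⇒ big 0b 20

0x0b 0x20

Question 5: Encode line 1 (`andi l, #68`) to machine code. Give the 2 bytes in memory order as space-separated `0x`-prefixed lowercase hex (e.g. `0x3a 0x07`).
1. andi fields op=0x2:4|rd=6:4|imm=68:8 → word 2644h → 26 44

0x26 0x44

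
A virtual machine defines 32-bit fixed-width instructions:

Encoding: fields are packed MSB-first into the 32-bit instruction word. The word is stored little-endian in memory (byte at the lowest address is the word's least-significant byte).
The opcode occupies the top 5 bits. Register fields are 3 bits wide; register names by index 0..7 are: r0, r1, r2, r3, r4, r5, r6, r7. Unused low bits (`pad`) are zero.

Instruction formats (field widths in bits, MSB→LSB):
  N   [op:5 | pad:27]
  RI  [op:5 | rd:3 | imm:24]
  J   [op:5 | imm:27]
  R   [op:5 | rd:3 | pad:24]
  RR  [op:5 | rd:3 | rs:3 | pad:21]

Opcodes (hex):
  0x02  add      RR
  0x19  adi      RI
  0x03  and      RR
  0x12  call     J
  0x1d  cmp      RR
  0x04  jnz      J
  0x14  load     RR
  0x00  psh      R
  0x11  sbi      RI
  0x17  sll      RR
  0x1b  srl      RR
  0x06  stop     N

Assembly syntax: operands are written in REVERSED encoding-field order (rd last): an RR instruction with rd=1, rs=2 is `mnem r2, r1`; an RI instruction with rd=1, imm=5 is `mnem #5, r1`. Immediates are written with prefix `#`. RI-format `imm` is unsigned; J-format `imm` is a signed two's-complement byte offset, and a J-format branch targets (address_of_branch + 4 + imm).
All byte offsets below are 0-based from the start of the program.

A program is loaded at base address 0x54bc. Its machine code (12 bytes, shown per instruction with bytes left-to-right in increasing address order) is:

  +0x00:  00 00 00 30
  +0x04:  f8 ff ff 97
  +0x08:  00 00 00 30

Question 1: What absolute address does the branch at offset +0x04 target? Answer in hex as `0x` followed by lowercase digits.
@+04  little-endian(f8 ff ff 97) = 0x97fffff8
  top 5b → 0x12 → call [J]
  imm@[26:0]=0x7fffff8 (s27→-8) ⇒ #-8
  target = base 0x54bc + off 0x04 + 4 + imm -8 = 0x54bc

0x54bc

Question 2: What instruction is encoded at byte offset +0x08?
@+08  little-endian(00 00 00 30) = 0x30000000
  top 5b → 0x6 → stop [N]

stop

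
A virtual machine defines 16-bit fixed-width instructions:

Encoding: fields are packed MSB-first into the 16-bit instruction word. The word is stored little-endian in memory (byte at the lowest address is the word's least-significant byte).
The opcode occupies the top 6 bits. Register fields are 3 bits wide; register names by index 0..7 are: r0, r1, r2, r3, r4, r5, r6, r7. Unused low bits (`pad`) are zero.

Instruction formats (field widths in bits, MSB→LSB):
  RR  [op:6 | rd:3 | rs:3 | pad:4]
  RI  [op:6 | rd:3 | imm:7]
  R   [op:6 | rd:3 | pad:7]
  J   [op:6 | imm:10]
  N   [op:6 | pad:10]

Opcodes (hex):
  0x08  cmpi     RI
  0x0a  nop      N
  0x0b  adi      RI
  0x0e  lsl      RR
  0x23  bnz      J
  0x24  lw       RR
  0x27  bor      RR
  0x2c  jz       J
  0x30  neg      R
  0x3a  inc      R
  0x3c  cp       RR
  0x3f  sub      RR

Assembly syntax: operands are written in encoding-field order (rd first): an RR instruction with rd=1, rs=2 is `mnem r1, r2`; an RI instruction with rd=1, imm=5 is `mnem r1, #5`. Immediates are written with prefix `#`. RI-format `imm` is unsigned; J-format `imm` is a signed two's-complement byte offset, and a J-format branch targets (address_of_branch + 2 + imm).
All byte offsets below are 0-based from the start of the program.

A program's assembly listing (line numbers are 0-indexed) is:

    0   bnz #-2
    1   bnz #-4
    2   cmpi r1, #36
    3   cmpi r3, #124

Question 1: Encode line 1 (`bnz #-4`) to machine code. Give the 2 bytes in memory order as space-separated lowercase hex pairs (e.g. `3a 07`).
fc 8f

1. bnz fields op=0x23:6|imm=-4:10 → word 8ffch → fc 8f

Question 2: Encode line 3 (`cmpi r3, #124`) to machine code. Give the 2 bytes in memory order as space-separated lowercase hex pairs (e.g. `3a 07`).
fc 21

line 3 (cmpi): pack op=0x8:6|rd=3:3|imm=124:7 = 0x21fc; little→ fc 21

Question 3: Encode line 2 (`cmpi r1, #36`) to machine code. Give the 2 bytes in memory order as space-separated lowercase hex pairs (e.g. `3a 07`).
L2: cmpi op=0x8:6|rd=1:3|imm=36:7 ⇒ 0x20a4 ⇒ little a4 20

a4 20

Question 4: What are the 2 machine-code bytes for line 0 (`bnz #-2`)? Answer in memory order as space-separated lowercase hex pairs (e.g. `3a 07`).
fe 8f

L0: bnz op=0x23:6|imm=-2:10 ⇒ 0x8ffe ⇒ little fe 8f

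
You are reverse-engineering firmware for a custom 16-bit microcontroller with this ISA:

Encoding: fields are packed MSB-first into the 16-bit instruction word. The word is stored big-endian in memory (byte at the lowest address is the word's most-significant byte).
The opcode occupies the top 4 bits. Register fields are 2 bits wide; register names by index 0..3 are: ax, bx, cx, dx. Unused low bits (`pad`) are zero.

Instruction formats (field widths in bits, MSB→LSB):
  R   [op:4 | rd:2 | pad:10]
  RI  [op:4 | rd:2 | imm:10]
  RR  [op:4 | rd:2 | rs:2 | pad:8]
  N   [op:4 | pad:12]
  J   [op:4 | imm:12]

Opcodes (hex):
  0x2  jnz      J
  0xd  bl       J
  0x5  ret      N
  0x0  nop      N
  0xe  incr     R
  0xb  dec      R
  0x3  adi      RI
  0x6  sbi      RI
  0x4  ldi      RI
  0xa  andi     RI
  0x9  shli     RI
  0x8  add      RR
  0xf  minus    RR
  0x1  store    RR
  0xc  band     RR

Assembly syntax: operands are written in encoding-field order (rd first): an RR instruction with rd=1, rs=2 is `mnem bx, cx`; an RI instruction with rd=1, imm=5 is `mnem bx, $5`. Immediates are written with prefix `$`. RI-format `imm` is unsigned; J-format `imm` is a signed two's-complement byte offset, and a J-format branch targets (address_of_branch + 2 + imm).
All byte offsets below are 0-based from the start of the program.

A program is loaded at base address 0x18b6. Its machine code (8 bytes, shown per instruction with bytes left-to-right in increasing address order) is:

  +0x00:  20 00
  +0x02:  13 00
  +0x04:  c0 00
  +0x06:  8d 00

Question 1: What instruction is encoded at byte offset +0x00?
off 0x00: read 20 00 as big → 0x2000
  opcode bits[15:12]=0x2: jnz/J
  imm@[11:0]=0x0 ⇒ $0

jnz $0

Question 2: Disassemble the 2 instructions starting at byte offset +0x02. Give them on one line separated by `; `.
@+02  big-endian(13 00) = 0x1300
  op=0x1300>>12=0x1 ⇒ store (RR)
  [11:10] rd=0 = ax
  [9:8] rs=3 = dx
@+04  big-endian(c0 00) = 0xc000
  op=0xc000>>12=0xc ⇒ band (RR)
  [11:10] rd=0 = ax
  [9:8] rs=0 = ax

store ax, dx; band ax, ax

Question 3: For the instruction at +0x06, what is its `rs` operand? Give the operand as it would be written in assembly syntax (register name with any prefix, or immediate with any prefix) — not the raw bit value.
bx

+0x06: 8d 00 ⇒ word 0x8d00 (big)
  opcode bits[15:12]=0x8: add/RR
  rd: (w>>10)&0x3=0x3 → dx
  rs: (w>>8)&0x3=0x1 → bx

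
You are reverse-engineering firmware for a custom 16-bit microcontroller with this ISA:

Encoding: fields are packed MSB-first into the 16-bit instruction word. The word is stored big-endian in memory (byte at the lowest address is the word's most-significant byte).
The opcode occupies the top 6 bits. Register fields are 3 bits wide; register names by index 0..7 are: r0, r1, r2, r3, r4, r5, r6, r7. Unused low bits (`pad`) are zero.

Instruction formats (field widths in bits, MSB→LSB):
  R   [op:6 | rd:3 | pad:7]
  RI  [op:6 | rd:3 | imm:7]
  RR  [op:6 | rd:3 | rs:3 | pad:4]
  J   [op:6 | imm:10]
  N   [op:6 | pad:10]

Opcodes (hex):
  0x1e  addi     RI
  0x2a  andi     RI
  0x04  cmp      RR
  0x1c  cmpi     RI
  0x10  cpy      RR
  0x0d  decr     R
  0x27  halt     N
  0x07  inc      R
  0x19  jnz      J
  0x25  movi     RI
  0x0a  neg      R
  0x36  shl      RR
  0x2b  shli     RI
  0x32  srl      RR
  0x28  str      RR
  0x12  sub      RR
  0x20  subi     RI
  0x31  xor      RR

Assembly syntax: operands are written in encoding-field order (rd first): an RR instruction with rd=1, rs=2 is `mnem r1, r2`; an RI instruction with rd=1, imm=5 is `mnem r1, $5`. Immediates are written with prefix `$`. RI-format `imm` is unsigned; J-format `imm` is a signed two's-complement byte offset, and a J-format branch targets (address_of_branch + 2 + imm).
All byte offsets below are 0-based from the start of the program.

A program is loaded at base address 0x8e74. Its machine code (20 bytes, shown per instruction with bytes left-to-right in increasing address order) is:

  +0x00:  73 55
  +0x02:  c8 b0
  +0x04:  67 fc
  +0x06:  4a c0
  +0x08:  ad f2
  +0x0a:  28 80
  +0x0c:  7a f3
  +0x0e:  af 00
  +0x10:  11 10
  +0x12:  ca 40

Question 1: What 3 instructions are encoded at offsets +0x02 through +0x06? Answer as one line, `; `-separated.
[02] c8 b0 → 0xc8b0
  opcode bits[15:10]=0x32: srl/RR
  [9:7] rd=1 = r1
  [6:4] rs=3 = r3
[04] 67 fc → 0x67fc
  opcode bits[15:10]=0x19: jnz/J
  [9:0] imm=1020 (s10→-4) = $-4
[06] 4a c0 → 0x4ac0
  opcode bits[15:10]=0x12: sub/RR
  [9:7] rd=5 = r5
  [6:4] rs=4 = r4

srl r1, r3; jnz $-4; sub r5, r4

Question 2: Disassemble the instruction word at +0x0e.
shli r6, $0

@+0e  big-endian(af 00) = 0xaf00
  op=0xaf00>>10=0x2b ⇒ shli (RI)
  rd@[9:7]=0x6 ⇒ r6
  imm@[6:0]=0x0 ⇒ $0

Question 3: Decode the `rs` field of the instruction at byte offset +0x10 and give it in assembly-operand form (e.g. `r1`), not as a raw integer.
+0x10: 11 10 ⇒ word 0x1110 (big)
  opcode bits[15:10]=0x4: cmp/RR
  [9:7] rd=2 = r2
  [6:4] rs=1 = r1

r1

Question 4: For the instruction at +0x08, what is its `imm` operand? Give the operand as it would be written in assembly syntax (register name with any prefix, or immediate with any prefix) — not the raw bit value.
@+08  big-endian(ad f2) = 0xadf2
  top 6b → 0x2b → shli [RI]
  [9:7] rd=3 = r3
  [6:0] imm=114 = $114

$114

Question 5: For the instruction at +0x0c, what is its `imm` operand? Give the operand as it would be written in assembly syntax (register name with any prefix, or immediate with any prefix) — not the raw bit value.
$115

off 0x0c: read 7a f3 as big → 0x7af3
  op=0x7af3>>10=0x1e ⇒ addi (RI)
  rd@[9:7]=0x5 ⇒ r5
  imm@[6:0]=0x73 ⇒ $115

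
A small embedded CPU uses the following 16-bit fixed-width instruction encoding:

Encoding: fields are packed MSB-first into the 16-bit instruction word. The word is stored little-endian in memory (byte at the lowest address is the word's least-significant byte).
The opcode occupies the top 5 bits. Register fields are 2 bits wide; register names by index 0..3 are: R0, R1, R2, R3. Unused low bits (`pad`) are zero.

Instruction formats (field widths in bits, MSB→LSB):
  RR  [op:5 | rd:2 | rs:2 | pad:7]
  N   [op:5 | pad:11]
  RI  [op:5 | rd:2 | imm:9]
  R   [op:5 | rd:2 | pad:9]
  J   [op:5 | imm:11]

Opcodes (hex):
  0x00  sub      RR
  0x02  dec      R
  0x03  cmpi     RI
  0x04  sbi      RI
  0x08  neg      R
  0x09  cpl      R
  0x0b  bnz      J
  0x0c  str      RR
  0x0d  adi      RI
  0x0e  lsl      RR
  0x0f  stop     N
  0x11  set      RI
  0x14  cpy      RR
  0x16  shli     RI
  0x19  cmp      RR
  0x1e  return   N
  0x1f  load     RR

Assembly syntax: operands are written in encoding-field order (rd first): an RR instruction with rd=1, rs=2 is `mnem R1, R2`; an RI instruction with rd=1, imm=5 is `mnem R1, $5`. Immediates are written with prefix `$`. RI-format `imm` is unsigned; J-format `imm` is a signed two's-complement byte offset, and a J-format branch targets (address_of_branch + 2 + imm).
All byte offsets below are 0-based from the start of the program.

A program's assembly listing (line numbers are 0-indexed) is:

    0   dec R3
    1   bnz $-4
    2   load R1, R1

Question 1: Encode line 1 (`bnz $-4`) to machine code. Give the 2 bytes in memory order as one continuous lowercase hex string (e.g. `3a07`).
fc5f

L1: bnz op=0xb:5|imm=-4:11 ⇒ 0x5ffc ⇒ little fc 5f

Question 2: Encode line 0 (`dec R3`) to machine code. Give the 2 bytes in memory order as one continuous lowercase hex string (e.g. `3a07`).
0016

L0: dec op=0x2:5|rd=3:2|pad=0:9 ⇒ 0x1600 ⇒ little 00 16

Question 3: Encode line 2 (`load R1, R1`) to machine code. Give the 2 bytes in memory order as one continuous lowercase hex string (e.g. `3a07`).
L2: load op=0x1f:5|rd=1:2|rs=1:2|pad=0:7 ⇒ 0xfa80 ⇒ little 80 fa

80fa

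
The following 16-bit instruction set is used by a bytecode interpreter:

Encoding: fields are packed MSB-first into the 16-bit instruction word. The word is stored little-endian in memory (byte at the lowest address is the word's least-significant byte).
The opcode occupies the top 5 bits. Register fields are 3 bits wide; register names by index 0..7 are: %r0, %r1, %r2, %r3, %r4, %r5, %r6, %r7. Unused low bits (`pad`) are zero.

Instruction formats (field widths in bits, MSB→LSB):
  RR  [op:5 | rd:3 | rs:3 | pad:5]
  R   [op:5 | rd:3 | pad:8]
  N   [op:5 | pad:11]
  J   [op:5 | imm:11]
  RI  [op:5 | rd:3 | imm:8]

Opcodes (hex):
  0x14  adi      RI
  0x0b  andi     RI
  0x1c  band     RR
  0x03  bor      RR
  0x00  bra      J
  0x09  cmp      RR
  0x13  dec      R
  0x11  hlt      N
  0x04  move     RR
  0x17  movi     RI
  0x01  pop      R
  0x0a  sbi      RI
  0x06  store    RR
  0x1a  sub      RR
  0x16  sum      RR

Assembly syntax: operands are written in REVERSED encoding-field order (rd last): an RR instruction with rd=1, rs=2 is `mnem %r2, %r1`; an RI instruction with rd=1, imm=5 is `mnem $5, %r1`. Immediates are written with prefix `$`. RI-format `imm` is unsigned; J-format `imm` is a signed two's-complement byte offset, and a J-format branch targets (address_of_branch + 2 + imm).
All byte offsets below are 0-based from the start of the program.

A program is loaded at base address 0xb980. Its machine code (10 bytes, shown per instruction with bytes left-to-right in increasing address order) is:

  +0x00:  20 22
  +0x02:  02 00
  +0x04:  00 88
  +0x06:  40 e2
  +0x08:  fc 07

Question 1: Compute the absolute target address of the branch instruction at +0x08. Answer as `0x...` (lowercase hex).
off 0x08: read fc 07 as little → 0x07fc
  op=0x07fc>>11=0x0 ⇒ bra (J)
  imm@[10:0]=0x7fc (s11→-4) ⇒ $-4
  target = base 0xb980 + off 0x08 + 2 + imm -4 = 0xb986

0xb986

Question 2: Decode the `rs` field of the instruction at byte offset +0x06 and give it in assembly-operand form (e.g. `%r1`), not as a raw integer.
[06] 40 e2 → 0xe240
  opcode bits[15:11]=0x1c: band/RR
  [10:8] rd=2 = %r2
  [7:5] rs=2 = %r2

%r2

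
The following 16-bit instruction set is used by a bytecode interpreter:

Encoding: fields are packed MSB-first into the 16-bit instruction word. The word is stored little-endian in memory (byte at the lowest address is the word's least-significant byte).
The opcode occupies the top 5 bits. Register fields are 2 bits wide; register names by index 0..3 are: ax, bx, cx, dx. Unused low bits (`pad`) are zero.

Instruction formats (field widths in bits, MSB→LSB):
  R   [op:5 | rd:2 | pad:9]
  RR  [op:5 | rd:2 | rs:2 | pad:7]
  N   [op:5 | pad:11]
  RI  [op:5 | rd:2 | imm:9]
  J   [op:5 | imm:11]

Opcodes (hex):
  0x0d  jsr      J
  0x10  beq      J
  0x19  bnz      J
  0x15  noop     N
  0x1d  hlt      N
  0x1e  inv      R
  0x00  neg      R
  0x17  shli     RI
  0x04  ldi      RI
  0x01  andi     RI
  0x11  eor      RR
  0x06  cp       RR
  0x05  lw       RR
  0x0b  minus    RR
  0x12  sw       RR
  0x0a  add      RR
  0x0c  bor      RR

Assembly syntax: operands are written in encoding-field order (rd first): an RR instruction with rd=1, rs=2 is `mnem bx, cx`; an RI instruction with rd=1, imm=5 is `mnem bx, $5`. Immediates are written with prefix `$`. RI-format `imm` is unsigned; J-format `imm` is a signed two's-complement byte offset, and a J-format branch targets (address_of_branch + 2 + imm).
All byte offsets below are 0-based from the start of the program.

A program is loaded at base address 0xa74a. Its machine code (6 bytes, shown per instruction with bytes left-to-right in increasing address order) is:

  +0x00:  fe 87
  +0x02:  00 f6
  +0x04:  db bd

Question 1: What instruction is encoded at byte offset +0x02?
@+02  little-endian(00 f6) = 0xf600
  top 5b → 0x1e → inv [R]
  [10:9] rd=3 = dx

inv dx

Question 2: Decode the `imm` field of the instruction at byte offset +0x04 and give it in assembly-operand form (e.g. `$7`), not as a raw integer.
$475

off 0x04: read db bd as little → 0xbddb
  op=0xbddb>>11=0x17 ⇒ shli (RI)
  rd: (w>>9)&0x3=0x2 → cx
  imm: (w>>0)&0x1ff=0x1db → $475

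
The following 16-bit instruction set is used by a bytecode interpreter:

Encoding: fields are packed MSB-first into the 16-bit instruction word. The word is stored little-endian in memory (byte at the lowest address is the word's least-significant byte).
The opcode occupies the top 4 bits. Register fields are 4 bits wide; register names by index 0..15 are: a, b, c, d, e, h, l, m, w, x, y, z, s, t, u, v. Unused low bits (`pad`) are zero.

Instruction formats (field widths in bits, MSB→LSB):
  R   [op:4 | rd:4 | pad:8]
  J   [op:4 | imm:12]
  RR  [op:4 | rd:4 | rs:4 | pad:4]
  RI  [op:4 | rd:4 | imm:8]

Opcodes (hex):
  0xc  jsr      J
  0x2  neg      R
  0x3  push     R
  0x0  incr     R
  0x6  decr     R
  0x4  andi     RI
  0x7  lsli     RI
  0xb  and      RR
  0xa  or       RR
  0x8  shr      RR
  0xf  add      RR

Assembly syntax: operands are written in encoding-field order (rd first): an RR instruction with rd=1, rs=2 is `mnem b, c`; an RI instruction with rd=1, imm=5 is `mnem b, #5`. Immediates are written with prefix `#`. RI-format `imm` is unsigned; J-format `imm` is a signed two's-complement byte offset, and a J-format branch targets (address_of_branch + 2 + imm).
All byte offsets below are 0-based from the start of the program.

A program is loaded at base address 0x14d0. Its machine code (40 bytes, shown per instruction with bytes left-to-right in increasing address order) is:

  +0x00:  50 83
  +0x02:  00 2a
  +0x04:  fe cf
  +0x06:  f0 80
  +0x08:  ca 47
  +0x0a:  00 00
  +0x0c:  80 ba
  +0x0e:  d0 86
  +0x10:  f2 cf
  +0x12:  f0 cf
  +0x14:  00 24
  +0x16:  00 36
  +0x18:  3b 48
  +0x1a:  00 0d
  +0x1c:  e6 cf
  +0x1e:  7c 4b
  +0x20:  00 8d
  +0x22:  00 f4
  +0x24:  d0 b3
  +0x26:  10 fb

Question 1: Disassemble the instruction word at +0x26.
[26] 10 fb → 0xfb10
  opcode bits[15:12]=0xf: add/RR
  rd@[11:8]=0xb ⇒ z
  rs@[7:4]=0x1 ⇒ b

add z, b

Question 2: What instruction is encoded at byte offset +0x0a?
incr a

@+0a  little-endian(00 00) = 0x0000
  op=0x0000>>12=0x0 ⇒ incr (R)
  rd@[11:8]=0x0 ⇒ a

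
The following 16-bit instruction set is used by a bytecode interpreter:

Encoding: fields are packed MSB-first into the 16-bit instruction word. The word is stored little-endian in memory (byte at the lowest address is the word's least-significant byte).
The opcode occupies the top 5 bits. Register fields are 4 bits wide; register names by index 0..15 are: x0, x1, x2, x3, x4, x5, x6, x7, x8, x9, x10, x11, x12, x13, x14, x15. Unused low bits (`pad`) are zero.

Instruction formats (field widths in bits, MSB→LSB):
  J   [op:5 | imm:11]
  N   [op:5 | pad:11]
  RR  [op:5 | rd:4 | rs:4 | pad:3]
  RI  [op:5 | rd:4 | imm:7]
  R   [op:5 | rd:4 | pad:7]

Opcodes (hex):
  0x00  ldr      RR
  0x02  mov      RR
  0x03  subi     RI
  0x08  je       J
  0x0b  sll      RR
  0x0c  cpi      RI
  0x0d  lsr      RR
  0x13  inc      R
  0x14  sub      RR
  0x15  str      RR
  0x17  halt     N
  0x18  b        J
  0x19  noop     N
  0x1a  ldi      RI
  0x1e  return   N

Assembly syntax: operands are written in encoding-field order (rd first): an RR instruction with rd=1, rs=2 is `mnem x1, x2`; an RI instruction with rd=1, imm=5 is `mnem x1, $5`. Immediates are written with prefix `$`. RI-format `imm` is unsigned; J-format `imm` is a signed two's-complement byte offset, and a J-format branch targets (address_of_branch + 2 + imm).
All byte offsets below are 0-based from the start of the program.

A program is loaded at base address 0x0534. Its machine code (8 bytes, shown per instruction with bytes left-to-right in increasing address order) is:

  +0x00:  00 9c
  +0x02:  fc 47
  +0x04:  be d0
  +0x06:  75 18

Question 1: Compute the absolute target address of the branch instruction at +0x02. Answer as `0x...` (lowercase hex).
0x0534

[02] fc 47 → 0x47fc
  top 5b → 0x8 → je [J]
  imm: (w>>0)&0x7ff=0x7fc (s11→-4) → $-4
  target = base 0x0534 + off 0x02 + 2 + imm -4 = 0x0534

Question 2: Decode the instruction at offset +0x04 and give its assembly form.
[04] be d0 → 0xd0be
  op=0xd0be>>11=0x1a ⇒ ldi (RI)
  rd: (w>>7)&0xf=0x1 → x1
  imm: (w>>0)&0x7f=0x3e → $62

ldi x1, $62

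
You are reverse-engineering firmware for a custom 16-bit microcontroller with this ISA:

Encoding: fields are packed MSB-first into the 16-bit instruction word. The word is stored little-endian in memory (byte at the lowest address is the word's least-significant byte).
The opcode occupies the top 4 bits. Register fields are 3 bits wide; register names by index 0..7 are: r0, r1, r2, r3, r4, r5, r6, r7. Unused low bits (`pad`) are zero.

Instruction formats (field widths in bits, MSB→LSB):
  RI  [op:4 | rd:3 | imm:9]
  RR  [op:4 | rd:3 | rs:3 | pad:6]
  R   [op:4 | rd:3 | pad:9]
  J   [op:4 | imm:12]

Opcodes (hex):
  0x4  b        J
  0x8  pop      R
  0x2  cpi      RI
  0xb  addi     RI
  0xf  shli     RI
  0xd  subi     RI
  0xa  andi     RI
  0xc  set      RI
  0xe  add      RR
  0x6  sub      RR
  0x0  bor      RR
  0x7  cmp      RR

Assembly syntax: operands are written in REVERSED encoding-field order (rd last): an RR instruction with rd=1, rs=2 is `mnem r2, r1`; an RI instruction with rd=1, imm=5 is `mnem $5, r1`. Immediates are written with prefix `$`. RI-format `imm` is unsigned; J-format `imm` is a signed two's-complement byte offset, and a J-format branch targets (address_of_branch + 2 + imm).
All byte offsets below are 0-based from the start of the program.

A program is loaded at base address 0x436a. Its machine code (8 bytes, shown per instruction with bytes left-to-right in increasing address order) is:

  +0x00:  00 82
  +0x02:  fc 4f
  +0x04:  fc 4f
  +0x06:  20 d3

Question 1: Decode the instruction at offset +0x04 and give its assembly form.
off 0x04: read fc 4f as little → 0x4ffc
  op=0x4ffc>>12=0x4 ⇒ b (J)
  [11:0] imm=4092 (s12→-4) = $-4

b $-4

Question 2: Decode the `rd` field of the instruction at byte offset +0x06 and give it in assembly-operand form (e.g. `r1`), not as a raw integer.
r1

[06] 20 d3 → 0xd320
  top 4b → 0xd → subi [RI]
  [11:9] rd=1 = r1
  [8:0] imm=288 = $288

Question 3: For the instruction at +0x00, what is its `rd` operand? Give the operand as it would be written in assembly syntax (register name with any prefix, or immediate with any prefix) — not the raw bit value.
r1

@+00  little-endian(00 82) = 0x8200
  top 4b → 0x8 → pop [R]
  rd@[11:9]=0x1 ⇒ r1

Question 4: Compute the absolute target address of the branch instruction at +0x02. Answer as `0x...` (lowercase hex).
[02] fc 4f → 0x4ffc
  opcode bits[15:12]=0x4: b/J
  [11:0] imm=4092 (s12→-4) = $-4
  target = base 0x436a + off 0x02 + 2 + imm -4 = 0x436a

0x436a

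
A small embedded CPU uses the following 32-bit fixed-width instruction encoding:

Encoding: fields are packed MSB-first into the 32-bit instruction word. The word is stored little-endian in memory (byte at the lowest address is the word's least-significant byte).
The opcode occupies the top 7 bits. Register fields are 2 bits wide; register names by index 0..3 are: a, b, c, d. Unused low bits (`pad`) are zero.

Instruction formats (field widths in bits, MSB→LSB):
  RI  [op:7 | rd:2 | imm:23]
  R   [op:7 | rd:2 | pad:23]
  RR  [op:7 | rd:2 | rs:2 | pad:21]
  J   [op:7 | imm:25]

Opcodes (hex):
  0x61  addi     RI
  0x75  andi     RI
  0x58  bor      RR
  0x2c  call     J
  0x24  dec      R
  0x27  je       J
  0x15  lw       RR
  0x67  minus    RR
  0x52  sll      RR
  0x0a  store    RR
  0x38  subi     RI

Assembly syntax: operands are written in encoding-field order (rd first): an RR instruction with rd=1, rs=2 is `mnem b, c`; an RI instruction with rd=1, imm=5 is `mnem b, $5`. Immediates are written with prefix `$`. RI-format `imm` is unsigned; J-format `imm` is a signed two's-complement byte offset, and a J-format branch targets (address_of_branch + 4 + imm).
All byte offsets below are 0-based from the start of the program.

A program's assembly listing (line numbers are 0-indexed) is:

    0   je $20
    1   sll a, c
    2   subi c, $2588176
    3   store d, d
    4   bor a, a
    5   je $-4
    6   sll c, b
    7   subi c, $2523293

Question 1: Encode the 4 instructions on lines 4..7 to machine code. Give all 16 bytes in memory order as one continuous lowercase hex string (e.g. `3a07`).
000000b0fcffff4f000020a59d802671

4. bor fields op=0x58:7|rd=0:2|rs=0:2|pad=0:21 → word b0000000h → 00 00 00 b0
5. je fields op=0x27:7|imm=-4:25 → word 4ffffffch → fc ff ff 4f
6. sll fields op=0x52:7|rd=2:2|rs=1:2|pad=0:21 → word a5200000h → 00 00 20 a5
7. subi fields op=0x38:7|rd=2:2|imm=2523293:23 → word 7126809dh → 9d 80 26 71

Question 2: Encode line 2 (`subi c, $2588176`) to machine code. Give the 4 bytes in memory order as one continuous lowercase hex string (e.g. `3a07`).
line 2 (subi): pack op=0x38:7|rd=2:2|imm=2588176:23 = 0x71277e10; little→ 10 7e 27 71

107e2771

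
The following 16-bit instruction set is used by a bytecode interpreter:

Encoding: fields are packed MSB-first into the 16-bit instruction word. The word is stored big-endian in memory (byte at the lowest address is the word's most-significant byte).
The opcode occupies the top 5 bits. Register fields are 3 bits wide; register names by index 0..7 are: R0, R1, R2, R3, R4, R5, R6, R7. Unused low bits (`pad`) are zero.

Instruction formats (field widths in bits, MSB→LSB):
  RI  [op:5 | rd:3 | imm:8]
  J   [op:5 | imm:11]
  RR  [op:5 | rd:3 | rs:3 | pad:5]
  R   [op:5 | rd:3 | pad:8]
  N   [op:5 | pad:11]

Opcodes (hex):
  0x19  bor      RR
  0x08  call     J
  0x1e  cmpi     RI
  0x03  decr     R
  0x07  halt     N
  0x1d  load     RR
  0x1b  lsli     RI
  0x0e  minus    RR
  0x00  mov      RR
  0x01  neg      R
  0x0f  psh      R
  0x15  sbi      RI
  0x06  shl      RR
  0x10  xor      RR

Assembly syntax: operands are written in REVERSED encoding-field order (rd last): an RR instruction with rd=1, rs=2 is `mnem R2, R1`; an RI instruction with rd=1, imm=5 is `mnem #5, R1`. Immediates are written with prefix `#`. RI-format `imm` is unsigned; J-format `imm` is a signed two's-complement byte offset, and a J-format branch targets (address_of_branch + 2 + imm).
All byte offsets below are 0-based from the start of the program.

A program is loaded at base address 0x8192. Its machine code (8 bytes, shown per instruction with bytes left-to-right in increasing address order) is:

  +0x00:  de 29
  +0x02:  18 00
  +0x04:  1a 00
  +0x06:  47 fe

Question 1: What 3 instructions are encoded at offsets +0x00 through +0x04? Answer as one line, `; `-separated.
+0x00: de 29 ⇒ word 0xde29 (big)
  opcode bits[15:11]=0x1b: lsli/RI
  rd: (w>>8)&0x7=0x6 → R6
  imm: (w>>0)&0xff=0x29 → #41
+0x02: 18 00 ⇒ word 0x1800 (big)
  opcode bits[15:11]=0x3: decr/R
  rd: (w>>8)&0x7=0x0 → R0
+0x04: 1a 00 ⇒ word 0x1a00 (big)
  opcode bits[15:11]=0x3: decr/R
  rd: (w>>8)&0x7=0x2 → R2

lsli #41, R6; decr R0; decr R2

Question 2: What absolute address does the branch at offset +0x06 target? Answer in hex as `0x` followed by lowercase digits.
0x8198

@+06  big-endian(47 fe) = 0x47fe
  top 5b → 0x8 → call [J]
  [10:0] imm=2046 (s11→-2) = #-2
  target = base 0x8192 + off 0x06 + 2 + imm -2 = 0x8198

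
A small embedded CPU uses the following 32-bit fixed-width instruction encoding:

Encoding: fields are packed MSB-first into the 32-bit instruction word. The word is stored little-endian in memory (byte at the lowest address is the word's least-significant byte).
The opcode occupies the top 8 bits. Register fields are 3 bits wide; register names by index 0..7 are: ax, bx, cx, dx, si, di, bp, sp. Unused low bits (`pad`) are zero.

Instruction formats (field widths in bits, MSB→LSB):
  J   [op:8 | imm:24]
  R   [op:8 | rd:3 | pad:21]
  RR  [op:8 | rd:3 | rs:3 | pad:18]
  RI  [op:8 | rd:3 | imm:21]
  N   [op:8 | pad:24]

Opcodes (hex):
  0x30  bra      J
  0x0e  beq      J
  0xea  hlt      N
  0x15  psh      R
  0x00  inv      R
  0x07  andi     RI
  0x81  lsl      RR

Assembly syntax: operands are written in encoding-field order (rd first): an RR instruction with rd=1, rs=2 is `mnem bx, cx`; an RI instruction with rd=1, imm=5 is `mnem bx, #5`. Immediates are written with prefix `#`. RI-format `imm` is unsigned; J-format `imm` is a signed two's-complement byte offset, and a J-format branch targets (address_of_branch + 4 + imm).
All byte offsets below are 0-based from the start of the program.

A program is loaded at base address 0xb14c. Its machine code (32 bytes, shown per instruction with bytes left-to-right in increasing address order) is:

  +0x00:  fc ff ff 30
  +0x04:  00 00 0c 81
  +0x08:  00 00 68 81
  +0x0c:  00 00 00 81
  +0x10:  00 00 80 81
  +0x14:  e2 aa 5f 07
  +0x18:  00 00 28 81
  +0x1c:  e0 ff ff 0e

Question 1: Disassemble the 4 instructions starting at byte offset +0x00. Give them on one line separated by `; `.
bra #-4; lsl ax, dx; lsl dx, cx; lsl ax, ax

[00] fc ff ff 30 → 0x30fffffc
  opcode bits[31:24]=0x30: bra/J
  [23:0] imm=16777212 (s24→-4) = #-4
[04] 00 00 0c 81 → 0x810c0000
  opcode bits[31:24]=0x81: lsl/RR
  [23:21] rd=0 = ax
  [20:18] rs=3 = dx
[08] 00 00 68 81 → 0x81680000
  opcode bits[31:24]=0x81: lsl/RR
  [23:21] rd=3 = dx
  [20:18] rs=2 = cx
[0c] 00 00 00 81 → 0x81000000
  opcode bits[31:24]=0x81: lsl/RR
  [23:21] rd=0 = ax
  [20:18] rs=0 = ax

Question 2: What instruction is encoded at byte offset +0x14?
off 0x14: read e2 aa 5f 07 as little → 0x075faae2
  opcode bits[31:24]=0x7: andi/RI
  rd: (w>>21)&0x7=0x2 → cx
  imm: (w>>0)&0x1fffff=0x1faae2 → #2075362

andi cx, #2075362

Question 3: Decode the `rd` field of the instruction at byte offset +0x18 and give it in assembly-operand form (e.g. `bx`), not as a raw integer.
bx

+0x18: 00 00 28 81 ⇒ word 0x81280000 (little)
  opcode bits[31:24]=0x81: lsl/RR
  [23:21] rd=1 = bx
  [20:18] rs=2 = cx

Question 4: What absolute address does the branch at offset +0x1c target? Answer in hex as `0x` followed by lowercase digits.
off 0x1c: read e0 ff ff 0e as little → 0x0effffe0
  op=0x0effffe0>>24=0xe ⇒ beq (J)
  imm: (w>>0)&0xffffff=0xffffe0 (s24→-32) → #-32
  target = base 0xb14c + off 0x1c + 4 + imm -32 = 0xb14c

0xb14c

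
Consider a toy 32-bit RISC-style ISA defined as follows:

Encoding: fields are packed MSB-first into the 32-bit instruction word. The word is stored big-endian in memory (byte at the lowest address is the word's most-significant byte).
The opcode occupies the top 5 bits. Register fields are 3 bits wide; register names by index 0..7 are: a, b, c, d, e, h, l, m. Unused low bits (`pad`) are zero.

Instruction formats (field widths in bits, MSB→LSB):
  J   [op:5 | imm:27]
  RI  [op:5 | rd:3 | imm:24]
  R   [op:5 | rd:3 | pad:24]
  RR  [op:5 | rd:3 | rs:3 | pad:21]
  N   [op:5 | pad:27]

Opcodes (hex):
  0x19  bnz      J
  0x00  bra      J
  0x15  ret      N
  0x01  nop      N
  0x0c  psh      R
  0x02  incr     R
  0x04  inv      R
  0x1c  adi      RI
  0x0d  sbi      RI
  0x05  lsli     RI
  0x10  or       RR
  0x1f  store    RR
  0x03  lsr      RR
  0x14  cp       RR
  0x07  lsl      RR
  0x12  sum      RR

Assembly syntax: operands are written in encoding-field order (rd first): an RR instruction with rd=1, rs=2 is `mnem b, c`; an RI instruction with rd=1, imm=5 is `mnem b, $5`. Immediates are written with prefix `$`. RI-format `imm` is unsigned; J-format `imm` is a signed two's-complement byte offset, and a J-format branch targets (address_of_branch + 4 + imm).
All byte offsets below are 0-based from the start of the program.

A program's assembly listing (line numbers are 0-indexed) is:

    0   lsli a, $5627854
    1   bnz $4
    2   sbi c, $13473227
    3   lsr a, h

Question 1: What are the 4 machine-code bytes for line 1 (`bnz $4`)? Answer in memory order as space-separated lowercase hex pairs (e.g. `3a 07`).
c8 00 00 04

line 1 (bnz): pack op=0x19:5|imm=4:27 = 0xc8000004; big→ c8 00 00 04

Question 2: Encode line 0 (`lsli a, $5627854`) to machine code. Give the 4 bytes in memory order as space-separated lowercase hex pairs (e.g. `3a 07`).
28 55 df ce

line 0 (lsli): pack op=0x5:5|rd=0:3|imm=5627854:24 = 0x2855dfce; big→ 28 55 df ce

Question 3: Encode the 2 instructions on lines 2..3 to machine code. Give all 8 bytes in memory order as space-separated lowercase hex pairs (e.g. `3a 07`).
6a cd 95 cb 18 a0 00 00

L2: sbi op=0xd:5|rd=2:3|imm=13473227:24 ⇒ 0x6acd95cb ⇒ big 6a cd 95 cb
L3: lsr op=0x3:5|rd=0:3|rs=5:3|pad=0:21 ⇒ 0x18a00000 ⇒ big 18 a0 00 00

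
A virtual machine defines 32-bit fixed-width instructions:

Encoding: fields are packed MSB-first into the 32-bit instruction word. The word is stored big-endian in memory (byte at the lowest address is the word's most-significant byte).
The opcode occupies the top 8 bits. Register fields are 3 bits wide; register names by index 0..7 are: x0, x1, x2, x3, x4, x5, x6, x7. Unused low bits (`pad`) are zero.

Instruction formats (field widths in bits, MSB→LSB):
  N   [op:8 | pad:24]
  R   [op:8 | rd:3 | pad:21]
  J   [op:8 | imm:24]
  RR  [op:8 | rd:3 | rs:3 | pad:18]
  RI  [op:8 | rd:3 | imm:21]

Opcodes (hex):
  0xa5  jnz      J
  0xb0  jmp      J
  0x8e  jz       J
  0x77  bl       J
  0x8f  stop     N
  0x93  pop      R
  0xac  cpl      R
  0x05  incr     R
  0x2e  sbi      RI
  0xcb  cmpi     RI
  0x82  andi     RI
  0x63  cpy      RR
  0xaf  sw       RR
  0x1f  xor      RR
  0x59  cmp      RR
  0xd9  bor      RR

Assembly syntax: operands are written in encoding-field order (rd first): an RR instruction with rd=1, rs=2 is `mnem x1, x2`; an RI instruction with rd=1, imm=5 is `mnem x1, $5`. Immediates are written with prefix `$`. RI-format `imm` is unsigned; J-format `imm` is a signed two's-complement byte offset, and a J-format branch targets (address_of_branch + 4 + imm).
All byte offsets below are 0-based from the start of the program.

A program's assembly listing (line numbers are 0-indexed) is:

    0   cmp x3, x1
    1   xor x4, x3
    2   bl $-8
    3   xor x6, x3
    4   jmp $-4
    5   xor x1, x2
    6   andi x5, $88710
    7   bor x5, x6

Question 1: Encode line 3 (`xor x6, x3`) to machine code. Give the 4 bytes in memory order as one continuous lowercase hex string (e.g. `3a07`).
1fcc0000

line 3 (xor): pack op=0x1f:8|rd=6:3|rs=3:3|pad=0:18 = 0x1fcc0000; big→ 1f cc 00 00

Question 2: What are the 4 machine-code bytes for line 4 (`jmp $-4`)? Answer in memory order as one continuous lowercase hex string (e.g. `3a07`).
b0fffffc

line 4 (jmp): pack op=0xb0:8|imm=-4:24 = 0xb0fffffc; big→ b0 ff ff fc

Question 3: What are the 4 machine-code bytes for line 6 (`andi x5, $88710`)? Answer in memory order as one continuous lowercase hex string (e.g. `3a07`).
line 6 (andi): pack op=0x82:8|rd=5:3|imm=88710:21 = 0x82a15a86; big→ 82 a1 5a 86

82a15a86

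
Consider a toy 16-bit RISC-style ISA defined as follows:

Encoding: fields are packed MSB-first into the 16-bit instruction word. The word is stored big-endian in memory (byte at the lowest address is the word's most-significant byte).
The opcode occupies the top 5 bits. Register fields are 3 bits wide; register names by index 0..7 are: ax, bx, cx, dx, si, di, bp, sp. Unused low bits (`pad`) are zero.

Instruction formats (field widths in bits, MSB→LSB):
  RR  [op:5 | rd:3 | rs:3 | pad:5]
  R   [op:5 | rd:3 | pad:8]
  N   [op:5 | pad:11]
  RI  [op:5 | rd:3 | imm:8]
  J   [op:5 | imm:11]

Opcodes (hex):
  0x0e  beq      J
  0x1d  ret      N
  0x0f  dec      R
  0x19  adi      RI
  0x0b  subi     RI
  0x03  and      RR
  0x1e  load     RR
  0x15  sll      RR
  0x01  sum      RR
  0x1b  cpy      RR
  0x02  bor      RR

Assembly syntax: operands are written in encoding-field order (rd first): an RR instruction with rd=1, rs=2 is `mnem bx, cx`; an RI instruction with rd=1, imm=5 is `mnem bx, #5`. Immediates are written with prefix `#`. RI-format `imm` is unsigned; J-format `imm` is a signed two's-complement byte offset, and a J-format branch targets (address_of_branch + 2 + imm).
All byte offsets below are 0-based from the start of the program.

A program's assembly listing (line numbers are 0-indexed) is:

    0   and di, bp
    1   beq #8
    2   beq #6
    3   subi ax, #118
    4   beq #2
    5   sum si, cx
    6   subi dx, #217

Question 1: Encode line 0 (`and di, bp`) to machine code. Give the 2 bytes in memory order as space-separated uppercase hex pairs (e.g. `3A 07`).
1D C0

L0: and op=0x3:5|rd=5:3|rs=6:3|pad=0:5 ⇒ 0x1dc0 ⇒ big 1d c0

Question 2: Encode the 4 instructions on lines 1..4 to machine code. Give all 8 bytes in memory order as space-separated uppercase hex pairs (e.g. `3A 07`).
70 08 70 06 58 76 70 02

1. beq fields op=0xe:5|imm=8:11 → word 7008h → 70 08
2. beq fields op=0xe:5|imm=6:11 → word 7006h → 70 06
3. subi fields op=0xb:5|rd=0:3|imm=118:8 → word 5876h → 58 76
4. beq fields op=0xe:5|imm=2:11 → word 7002h → 70 02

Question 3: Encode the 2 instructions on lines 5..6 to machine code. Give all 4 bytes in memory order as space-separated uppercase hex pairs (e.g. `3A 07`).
line 5 (sum): pack op=0x1:5|rd=4:3|rs=2:3|pad=0:5 = 0x0c40; big→ 0c 40
line 6 (subi): pack op=0xb:5|rd=3:3|imm=217:8 = 0x5bd9; big→ 5b d9

0C 40 5B D9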